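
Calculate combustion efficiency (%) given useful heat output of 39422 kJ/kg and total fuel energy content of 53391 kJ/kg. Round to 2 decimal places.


Efficiency = (Q_useful / Q_fuel) * 100
Efficiency = (39422 / 53391) * 100
Efficiency = 0.7384 * 100 = 73.84%


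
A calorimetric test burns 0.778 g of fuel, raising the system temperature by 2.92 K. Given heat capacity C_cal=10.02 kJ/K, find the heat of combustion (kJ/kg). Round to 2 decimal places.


Hc = C_cal * delta_T / m_fuel
Q_released = 10.02 * 2.92 = 29.2584 kJ
m_fuel = 0.778 g = 0.778/1000 kg = 0.000778 kg
Hc = 29.2584 / 0.000778 = 37607.20 kJ/kg


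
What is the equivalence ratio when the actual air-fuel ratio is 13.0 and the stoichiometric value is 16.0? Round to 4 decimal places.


phi = AFR_stoich / AFR_actual
phi = 16.0 / 13.0 = 1.2308


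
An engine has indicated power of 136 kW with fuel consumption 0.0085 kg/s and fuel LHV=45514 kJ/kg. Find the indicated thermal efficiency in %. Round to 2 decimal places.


eta_ith = (IP / (mf * LHV)) * 100
Denominator = 0.0085 * 45514 = 386.8690 kW
eta_ith = (136 / 386.8690) * 100 = 35.15%


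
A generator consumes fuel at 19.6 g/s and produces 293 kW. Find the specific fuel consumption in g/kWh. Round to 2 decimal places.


SFC = (mf / BP) * 3600
Rate = 19.6 / 293 = 0.066894 g/(s*kW)
SFC = 0.066894 * 3600 = 240.82 g/kWh


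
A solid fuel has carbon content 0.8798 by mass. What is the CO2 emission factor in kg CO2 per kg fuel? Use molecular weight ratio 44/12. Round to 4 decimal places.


EF = C_frac * (M_CO2 / M_C)
EF = 0.8798 * (44/12)
EF = 0.8798 * 3.666667 = 3.2259 kg_CO2/kg_fuel


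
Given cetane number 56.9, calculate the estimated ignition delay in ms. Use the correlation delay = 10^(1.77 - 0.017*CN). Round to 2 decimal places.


delay = 10^(1.77 - 0.017*CN)
Exponent = 1.77 - 0.017*56.9 = 0.8027
delay = 10^0.8027 = 6.35 ms


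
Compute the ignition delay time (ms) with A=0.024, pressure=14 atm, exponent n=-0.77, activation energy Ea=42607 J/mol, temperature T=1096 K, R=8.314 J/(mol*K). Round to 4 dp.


tau = A * P^n * exp(Ea/(R*T))
P^n = 14^(-0.77) = 0.13106339
Ea/(R*T) = 42607/(8.314*1096) = 4.675848
exp(Ea/(R*T)) = 107.323535
tau = 0.024 * 0.13106339 * 107.323535 = 0.3376 ms


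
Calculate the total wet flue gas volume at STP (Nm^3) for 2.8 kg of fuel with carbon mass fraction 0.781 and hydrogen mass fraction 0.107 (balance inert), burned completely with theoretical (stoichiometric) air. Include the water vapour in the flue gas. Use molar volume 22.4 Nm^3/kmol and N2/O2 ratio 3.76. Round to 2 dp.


Per kg fuel: CO2 = (C/12 kmol)*22.4 = (0.781/12)*22.4 = 1.45787 Nm^3
Per kg fuel: H2O = (H/2 kmol)*22.4 = (0.107/2)*22.4 = 1.19840 Nm^3
O2 needed per kg fuel = C/12 + H/4 = 0.781/12 + 0.107/4 = 0.09183333 kmol
Per kg fuel: N2 = O2*3.76*22.4 = 0.09183333*3.76*22.4 = 7.73457 Nm^3
Total per kg = 1.45787 + 1.19840 + 7.73457 = 10.39084 Nm^3
Total = 10.39084 * 2.8 = 29.09 Nm^3


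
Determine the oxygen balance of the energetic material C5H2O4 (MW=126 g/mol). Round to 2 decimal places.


OB = -1600 * (2C + H/2 - O) / MW
Inner = 2*5 + 2/2 - 4 = 7.00
OB = -1600 * 7.00 / 126 = -88.89%


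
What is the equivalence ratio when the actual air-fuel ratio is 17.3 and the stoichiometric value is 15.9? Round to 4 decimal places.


phi = AFR_stoich / AFR_actual
phi = 15.9 / 17.3 = 0.9191


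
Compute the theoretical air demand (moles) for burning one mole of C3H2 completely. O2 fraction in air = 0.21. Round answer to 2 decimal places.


Balanced combustion: C3H2 + 3.5 O2 -> 3 CO2 + 1 H2O
O2 needed = C + H/4 = 3 + 2/4 = 3.50 moles
Air moles = O2 / 0.21 = 3.50 / 0.21 = 16.67 moles air


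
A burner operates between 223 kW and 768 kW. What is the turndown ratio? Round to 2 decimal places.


TDR = Q_max / Q_min
TDR = 768 / 223 = 3.44


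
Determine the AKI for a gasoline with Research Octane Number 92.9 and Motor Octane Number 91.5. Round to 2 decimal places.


AKI = (RON + MON) / 2
AKI = (92.9 + 91.5) / 2
AKI = 184.4 / 2 = 92.20


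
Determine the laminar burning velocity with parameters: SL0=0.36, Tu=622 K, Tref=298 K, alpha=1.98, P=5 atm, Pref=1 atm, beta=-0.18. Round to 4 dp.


SL = SL0 * (Tu/Tref)^alpha * (P/Pref)^beta
T ratio = 622/298 = 2.08724832
(T ratio)^alpha = 2.08724832^1.98 = 4.292959
(P/Pref)^beta = 5^(-0.18) = 0.748489
SL = 0.36 * 4.292959 * 0.748489 = 1.1568 m/s


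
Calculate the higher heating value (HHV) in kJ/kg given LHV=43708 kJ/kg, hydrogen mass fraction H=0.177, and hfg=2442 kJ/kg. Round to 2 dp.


HHV = LHV + hfg * 9 * H
Water addition = 2442 * 9 * 0.177 = 3890.106 kJ/kg
HHV = 43708 + 3890.106 = 47598.11 kJ/kg


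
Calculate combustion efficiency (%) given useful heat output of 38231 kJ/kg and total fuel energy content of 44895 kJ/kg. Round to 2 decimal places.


Efficiency = (Q_useful / Q_fuel) * 100
Efficiency = (38231 / 44895) * 100
Efficiency = 0.8516 * 100 = 85.16%


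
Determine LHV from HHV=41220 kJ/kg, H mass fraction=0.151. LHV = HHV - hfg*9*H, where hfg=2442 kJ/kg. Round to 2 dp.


LHV = HHV - hfg * 9 * H
Water correction = 2442 * 9 * 0.151 = 3318.678 kJ/kg
LHV = 41220 - 3318.678 = 37901.32 kJ/kg


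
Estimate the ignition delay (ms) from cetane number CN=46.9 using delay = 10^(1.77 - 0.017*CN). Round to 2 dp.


delay = 10^(1.77 - 0.017*CN)
Exponent = 1.77 - 0.017*46.9 = 0.9727
delay = 10^0.9727 = 9.39 ms


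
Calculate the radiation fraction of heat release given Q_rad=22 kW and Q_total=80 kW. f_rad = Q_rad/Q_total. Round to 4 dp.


f_rad = Q_rad / Q_total
f_rad = 22 / 80 = 0.2750


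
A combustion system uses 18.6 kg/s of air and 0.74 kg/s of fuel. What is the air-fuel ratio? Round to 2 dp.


AFR = m_air / m_fuel
AFR = 18.6 / 0.74 = 25.14


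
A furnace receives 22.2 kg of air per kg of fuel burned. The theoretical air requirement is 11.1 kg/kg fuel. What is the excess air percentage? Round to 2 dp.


Excess air = actual - stoichiometric = 22.2 - 11.1 = 11.10 kg/kg fuel
Excess air % = (excess / stoich) * 100 = (11.10 / 11.1) * 100 = 100.00%


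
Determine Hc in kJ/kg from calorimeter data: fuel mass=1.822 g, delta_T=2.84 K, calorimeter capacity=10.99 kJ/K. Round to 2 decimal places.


Hc = C_cal * delta_T / m_fuel
Q_released = 10.99 * 2.84 = 31.2116 kJ
m_fuel = 1.822 g = 1.822/1000 kg = 0.001822 kg
Hc = 31.2116 / 0.001822 = 17130.41 kJ/kg


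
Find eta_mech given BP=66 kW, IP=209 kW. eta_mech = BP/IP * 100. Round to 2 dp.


eta_mech = (BP / IP) * 100
Ratio = 66 / 209 = 0.3158
eta_mech = 0.3158 * 100 = 31.58%


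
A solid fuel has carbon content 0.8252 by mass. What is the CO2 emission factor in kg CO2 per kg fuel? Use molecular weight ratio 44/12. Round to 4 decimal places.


EF = C_frac * (M_CO2 / M_C)
EF = 0.8252 * (44/12)
EF = 0.8252 * 3.666667 = 3.0257 kg_CO2/kg_fuel


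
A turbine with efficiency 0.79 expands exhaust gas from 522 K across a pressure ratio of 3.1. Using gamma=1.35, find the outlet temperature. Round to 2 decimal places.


T_out = T_in * (1 - eta * (1 - PR^(-(gamma-1)/gamma)))
Exponent = -(1.35-1)/1.35 = -0.25925926
PR^exp = 3.1^(-0.25925926) = 0.74577862
Factor = 1 - 0.79*(1 - 0.74577862) = 0.79916511
T_out = 522 * 0.79916511 = 417.16 K


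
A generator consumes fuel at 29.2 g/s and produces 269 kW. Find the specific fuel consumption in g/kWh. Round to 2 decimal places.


SFC = (mf / BP) * 3600
Rate = 29.2 / 269 = 0.108550 g/(s*kW)
SFC = 0.108550 * 3600 = 390.78 g/kWh


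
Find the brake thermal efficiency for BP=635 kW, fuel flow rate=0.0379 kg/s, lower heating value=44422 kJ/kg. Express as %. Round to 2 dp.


eta_BTE = (BP / (mf * LHV)) * 100
Denominator = 0.0379 * 44422 = 1683.5938 kW
eta_BTE = (635 / 1683.5938) * 100 = 37.72%


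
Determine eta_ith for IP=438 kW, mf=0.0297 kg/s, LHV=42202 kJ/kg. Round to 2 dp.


eta_ith = (IP / (mf * LHV)) * 100
Denominator = 0.0297 * 42202 = 1253.3994 kW
eta_ith = (438 / 1253.3994) * 100 = 34.94%


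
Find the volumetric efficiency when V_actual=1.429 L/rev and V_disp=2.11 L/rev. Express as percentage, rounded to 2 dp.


eta_v = (V_actual / V_disp) * 100
Ratio = 1.429 / 2.11 = 0.6773
eta_v = 0.6773 * 100 = 67.73%


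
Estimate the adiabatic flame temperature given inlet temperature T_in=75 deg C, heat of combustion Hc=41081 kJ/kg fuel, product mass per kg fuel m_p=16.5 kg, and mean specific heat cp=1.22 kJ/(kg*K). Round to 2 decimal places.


T_ad = T_in + Hc / (m_p * cp)
Denominator = 16.5 * 1.22 = 20.1300
Temperature rise = 41081 / 20.1300 = 2040.78 K
T_ad = 75 + 2040.78 = 2115.78 deg C


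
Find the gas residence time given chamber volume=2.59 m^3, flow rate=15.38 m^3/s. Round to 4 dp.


tau = V / Q_flow
tau = 2.59 / 15.38 = 0.1684 s


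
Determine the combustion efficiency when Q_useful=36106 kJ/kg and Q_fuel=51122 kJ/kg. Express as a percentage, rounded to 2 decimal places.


Efficiency = (Q_useful / Q_fuel) * 100
Efficiency = (36106 / 51122) * 100
Efficiency = 0.7063 * 100 = 70.63%


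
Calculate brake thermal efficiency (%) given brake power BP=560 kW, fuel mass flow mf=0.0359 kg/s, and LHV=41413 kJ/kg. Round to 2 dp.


eta_BTE = (BP / (mf * LHV)) * 100
Denominator = 0.0359 * 41413 = 1486.7267 kW
eta_BTE = (560 / 1486.7267) * 100 = 37.67%


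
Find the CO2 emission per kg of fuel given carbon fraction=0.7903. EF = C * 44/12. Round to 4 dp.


EF = C_frac * (M_CO2 / M_C)
EF = 0.7903 * (44/12)
EF = 0.7903 * 3.666667 = 2.8978 kg_CO2/kg_fuel


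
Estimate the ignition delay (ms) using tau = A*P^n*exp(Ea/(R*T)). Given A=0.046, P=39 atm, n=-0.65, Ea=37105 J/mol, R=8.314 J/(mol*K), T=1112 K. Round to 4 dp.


tau = A * P^n * exp(Ea/(R*T))
P^n = 39^(-0.65) = 0.09242895
Ea/(R*T) = 37105/(8.314*1112) = 4.013448
exp(Ea/(R*T)) = 55.337339
tau = 0.046 * 0.09242895 * 55.337339 = 0.2353 ms


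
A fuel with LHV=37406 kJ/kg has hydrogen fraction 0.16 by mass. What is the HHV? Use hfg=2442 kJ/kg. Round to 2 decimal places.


HHV = LHV + hfg * 9 * H
Water addition = 2442 * 9 * 0.16 = 3516.480 kJ/kg
HHV = 37406 + 3516.480 = 40922.48 kJ/kg


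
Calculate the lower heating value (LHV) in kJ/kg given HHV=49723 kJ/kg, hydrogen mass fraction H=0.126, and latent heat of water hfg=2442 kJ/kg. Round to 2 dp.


LHV = HHV - hfg * 9 * H
Water correction = 2442 * 9 * 0.126 = 2769.228 kJ/kg
LHV = 49723 - 2769.228 = 46953.77 kJ/kg


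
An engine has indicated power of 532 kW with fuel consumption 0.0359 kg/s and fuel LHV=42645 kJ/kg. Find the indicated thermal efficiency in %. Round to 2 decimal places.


eta_ith = (IP / (mf * LHV)) * 100
Denominator = 0.0359 * 42645 = 1530.9555 kW
eta_ith = (532 / 1530.9555) * 100 = 34.75%


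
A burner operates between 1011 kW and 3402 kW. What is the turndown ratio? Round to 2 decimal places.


TDR = Q_max / Q_min
TDR = 3402 / 1011 = 3.36


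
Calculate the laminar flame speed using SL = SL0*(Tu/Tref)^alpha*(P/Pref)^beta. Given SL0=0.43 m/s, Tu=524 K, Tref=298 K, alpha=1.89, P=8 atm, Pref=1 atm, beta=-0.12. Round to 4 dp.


SL = SL0 * (Tu/Tref)^alpha * (P/Pref)^beta
T ratio = 524/298 = 1.75838926
(T ratio)^alpha = 1.75838926^1.89 = 2.905811
(P/Pref)^beta = 8^(-0.12) = 0.779165
SL = 0.43 * 2.905811 * 0.779165 = 0.9736 m/s


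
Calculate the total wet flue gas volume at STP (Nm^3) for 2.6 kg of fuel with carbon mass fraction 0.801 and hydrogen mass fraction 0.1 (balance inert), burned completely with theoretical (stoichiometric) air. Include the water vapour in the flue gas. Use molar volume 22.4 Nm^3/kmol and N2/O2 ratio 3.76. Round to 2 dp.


Per kg fuel: CO2 = (C/12 kmol)*22.4 = (0.801/12)*22.4 = 1.49520 Nm^3
Per kg fuel: H2O = (H/2 kmol)*22.4 = (0.1/2)*22.4 = 1.12000 Nm^3
O2 needed per kg fuel = C/12 + H/4 = 0.801/12 + 0.1/4 = 0.09175000 kmol
Per kg fuel: N2 = O2*3.76*22.4 = 0.09175000*3.76*22.4 = 7.72755 Nm^3
Total per kg = 1.49520 + 1.12000 + 7.72755 = 10.34275 Nm^3
Total = 10.34275 * 2.6 = 26.89 Nm^3


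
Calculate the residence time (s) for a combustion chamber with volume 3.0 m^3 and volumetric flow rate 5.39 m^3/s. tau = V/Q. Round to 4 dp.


tau = V / Q_flow
tau = 3.0 / 5.39 = 0.5566 s


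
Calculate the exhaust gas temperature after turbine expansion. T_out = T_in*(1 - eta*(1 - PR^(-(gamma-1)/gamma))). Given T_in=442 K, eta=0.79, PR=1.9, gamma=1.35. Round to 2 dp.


T_out = T_in * (1 - eta * (1 - PR^(-(gamma-1)/gamma)))
Exponent = -(1.35-1)/1.35 = -0.25925926
PR^exp = 1.9^(-0.25925926) = 0.84670193
Factor = 1 - 0.79*(1 - 0.84670193) = 0.87889452
T_out = 442 * 0.87889452 = 388.47 K


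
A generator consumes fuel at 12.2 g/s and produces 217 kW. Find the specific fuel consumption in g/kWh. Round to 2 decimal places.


SFC = (mf / BP) * 3600
Rate = 12.2 / 217 = 0.056221 g/(s*kW)
SFC = 0.056221 * 3600 = 202.40 g/kWh


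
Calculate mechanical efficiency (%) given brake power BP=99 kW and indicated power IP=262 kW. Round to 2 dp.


eta_mech = (BP / IP) * 100
Ratio = 99 / 262 = 0.3779
eta_mech = 0.3779 * 100 = 37.79%


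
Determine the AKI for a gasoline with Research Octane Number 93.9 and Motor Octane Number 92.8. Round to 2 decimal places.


AKI = (RON + MON) / 2
AKI = (93.9 + 92.8) / 2
AKI = 186.7 / 2 = 93.35


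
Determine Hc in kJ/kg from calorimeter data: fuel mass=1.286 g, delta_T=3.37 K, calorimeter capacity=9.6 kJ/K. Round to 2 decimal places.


Hc = C_cal * delta_T / m_fuel
Q_released = 9.6 * 3.37 = 32.3520 kJ
m_fuel = 1.286 g = 1.286/1000 kg = 0.001286 kg
Hc = 32.3520 / 0.001286 = 25157.08 kJ/kg


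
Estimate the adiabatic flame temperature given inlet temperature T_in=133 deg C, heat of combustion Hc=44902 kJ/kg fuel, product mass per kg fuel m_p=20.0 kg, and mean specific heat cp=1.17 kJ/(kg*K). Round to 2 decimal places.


T_ad = T_in + Hc / (m_p * cp)
Denominator = 20.0 * 1.17 = 23.4000
Temperature rise = 44902 / 23.4000 = 1918.89 K
T_ad = 133 + 1918.89 = 2051.89 deg C


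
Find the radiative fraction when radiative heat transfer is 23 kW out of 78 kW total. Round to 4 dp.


f_rad = Q_rad / Q_total
f_rad = 23 / 78 = 0.2949


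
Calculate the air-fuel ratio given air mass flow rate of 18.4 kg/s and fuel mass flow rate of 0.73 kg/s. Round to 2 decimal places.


AFR = m_air / m_fuel
AFR = 18.4 / 0.73 = 25.21


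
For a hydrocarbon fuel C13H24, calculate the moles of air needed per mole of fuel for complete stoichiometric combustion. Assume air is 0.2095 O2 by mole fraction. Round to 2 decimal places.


Balanced combustion: C13H24 + 19 O2 -> 13 CO2 + 12 H2O
O2 needed = C + H/4 = 13 + 24/4 = 19.00 moles
Air moles = O2 / 0.2095 = 19.00 / 0.2095 = 90.69 moles air


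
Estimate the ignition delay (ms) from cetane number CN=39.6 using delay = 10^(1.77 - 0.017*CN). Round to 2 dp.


delay = 10^(1.77 - 0.017*CN)
Exponent = 1.77 - 0.017*39.6 = 1.0968
delay = 10^1.0968 = 12.50 ms


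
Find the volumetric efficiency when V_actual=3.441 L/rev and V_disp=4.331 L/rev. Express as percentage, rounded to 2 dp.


eta_v = (V_actual / V_disp) * 100
Ratio = 3.441 / 4.331 = 0.7945
eta_v = 0.7945 * 100 = 79.45%


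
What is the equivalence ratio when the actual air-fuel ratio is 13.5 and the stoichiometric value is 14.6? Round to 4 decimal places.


phi = AFR_stoich / AFR_actual
phi = 14.6 / 13.5 = 1.0815


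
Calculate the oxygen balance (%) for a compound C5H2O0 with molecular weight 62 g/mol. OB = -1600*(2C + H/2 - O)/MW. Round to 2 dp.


OB = -1600 * (2C + H/2 - O) / MW
Inner = 2*5 + 2/2 - 0 = 11.00
OB = -1600 * 11.00 / 62 = -283.87%


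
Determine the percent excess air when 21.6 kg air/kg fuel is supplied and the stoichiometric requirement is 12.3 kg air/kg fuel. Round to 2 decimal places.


Excess air = actual - stoichiometric = 21.6 - 12.3 = 9.30 kg/kg fuel
Excess air % = (excess / stoich) * 100 = (9.30 / 12.3) * 100 = 75.61%


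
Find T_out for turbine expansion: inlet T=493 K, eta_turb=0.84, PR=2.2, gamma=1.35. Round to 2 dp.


T_out = T_in * (1 - eta * (1 - PR^(-(gamma-1)/gamma)))
Exponent = -(1.35-1)/1.35 = -0.25925926
PR^exp = 2.2^(-0.25925926) = 0.81512413
Factor = 1 - 0.84*(1 - 0.81512413) = 0.84470427
T_out = 493 * 0.84470427 = 416.44 K


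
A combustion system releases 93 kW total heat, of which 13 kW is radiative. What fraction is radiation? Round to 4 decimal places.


f_rad = Q_rad / Q_total
f_rad = 13 / 93 = 0.1398


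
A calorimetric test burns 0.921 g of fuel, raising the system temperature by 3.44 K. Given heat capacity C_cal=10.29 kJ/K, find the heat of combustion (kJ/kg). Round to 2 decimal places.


Hc = C_cal * delta_T / m_fuel
Q_released = 10.29 * 3.44 = 35.3976 kJ
m_fuel = 0.921 g = 0.921/1000 kg = 0.000921 kg
Hc = 35.3976 / 0.000921 = 38433.88 kJ/kg


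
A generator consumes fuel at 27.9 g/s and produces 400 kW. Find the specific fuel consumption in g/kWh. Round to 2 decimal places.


SFC = (mf / BP) * 3600
Rate = 27.9 / 400 = 0.069750 g/(s*kW)
SFC = 0.069750 * 3600 = 251.10 g/kWh


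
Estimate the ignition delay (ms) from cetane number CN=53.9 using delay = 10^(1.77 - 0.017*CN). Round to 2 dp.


delay = 10^(1.77 - 0.017*CN)
Exponent = 1.77 - 0.017*53.9 = 0.8537
delay = 10^0.8537 = 7.14 ms


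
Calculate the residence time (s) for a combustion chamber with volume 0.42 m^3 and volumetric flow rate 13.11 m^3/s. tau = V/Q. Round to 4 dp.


tau = V / Q_flow
tau = 0.42 / 13.11 = 0.0320 s


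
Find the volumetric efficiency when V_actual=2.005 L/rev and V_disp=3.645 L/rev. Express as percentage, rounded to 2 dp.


eta_v = (V_actual / V_disp) * 100
Ratio = 2.005 / 3.645 = 0.5501
eta_v = 0.5501 * 100 = 55.01%


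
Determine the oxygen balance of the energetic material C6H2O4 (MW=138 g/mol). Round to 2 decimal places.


OB = -1600 * (2C + H/2 - O) / MW
Inner = 2*6 + 2/2 - 4 = 9.00
OB = -1600 * 9.00 / 138 = -104.35%


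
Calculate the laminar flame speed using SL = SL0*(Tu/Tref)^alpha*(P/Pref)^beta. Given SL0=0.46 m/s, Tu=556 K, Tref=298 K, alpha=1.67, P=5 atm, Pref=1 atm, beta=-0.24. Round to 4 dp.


SL = SL0 * (Tu/Tref)^alpha * (P/Pref)^beta
T ratio = 556/298 = 1.86577181
(T ratio)^alpha = 1.86577181^1.67 = 2.833569
(P/Pref)^beta = 5^(-0.24) = 0.679590
SL = 0.46 * 2.833569 * 0.679590 = 0.8858 m/s


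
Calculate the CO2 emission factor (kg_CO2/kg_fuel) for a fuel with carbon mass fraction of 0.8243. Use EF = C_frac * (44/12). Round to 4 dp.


EF = C_frac * (M_CO2 / M_C)
EF = 0.8243 * (44/12)
EF = 0.8243 * 3.666667 = 3.0224 kg_CO2/kg_fuel


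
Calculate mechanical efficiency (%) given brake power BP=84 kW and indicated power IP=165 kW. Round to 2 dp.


eta_mech = (BP / IP) * 100
Ratio = 84 / 165 = 0.5091
eta_mech = 0.5091 * 100 = 50.91%


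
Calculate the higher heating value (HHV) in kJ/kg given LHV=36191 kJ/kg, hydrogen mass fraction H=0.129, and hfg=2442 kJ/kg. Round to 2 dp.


HHV = LHV + hfg * 9 * H
Water addition = 2442 * 9 * 0.129 = 2835.162 kJ/kg
HHV = 36191 + 2835.162 = 39026.16 kJ/kg


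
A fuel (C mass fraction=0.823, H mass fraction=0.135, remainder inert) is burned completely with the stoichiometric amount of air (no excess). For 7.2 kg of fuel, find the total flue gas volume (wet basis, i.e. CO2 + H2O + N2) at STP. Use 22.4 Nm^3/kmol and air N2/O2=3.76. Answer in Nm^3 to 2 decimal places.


Per kg fuel: CO2 = (C/12 kmol)*22.4 = (0.823/12)*22.4 = 1.53627 Nm^3
Per kg fuel: H2O = (H/2 kmol)*22.4 = (0.135/2)*22.4 = 1.51200 Nm^3
O2 needed per kg fuel = C/12 + H/4 = 0.823/12 + 0.135/4 = 0.10233333 kmol
Per kg fuel: N2 = O2*3.76*22.4 = 0.10233333*3.76*22.4 = 8.61892 Nm^3
Total per kg = 1.53627 + 1.51200 + 8.61892 = 11.66719 Nm^3
Total = 11.66719 * 7.2 = 84.00 Nm^3


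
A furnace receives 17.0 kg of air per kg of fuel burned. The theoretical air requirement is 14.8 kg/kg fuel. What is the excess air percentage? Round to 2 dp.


Excess air = actual - stoichiometric = 17.0 - 14.8 = 2.20 kg/kg fuel
Excess air % = (excess / stoich) * 100 = (2.20 / 14.8) * 100 = 14.86%


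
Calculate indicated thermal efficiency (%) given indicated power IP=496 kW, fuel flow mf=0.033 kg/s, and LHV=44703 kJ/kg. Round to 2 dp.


eta_ith = (IP / (mf * LHV)) * 100
Denominator = 0.033 * 44703 = 1475.1990 kW
eta_ith = (496 / 1475.1990) * 100 = 33.62%


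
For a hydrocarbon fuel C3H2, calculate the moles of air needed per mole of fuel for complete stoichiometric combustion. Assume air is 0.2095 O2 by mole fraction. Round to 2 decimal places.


Balanced combustion: C3H2 + 3.5 O2 -> 3 CO2 + 1 H2O
O2 needed = C + H/4 = 3 + 2/4 = 3.50 moles
Air moles = O2 / 0.2095 = 3.50 / 0.2095 = 16.71 moles air


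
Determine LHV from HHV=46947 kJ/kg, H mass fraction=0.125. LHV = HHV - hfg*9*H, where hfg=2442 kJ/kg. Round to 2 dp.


LHV = HHV - hfg * 9 * H
Water correction = 2442 * 9 * 0.125 = 2747.250 kJ/kg
LHV = 46947 - 2747.250 = 44199.75 kJ/kg


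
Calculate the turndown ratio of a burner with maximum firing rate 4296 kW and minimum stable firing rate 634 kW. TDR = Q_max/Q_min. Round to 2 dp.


TDR = Q_max / Q_min
TDR = 4296 / 634 = 6.78


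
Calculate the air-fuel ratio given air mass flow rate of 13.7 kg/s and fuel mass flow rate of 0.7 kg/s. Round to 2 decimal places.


AFR = m_air / m_fuel
AFR = 13.7 / 0.7 = 19.57


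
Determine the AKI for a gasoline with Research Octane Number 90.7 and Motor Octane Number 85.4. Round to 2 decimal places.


AKI = (RON + MON) / 2
AKI = (90.7 + 85.4) / 2
AKI = 176.1 / 2 = 88.05


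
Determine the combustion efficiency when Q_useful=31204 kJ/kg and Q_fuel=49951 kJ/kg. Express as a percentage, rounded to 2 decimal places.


Efficiency = (Q_useful / Q_fuel) * 100
Efficiency = (31204 / 49951) * 100
Efficiency = 0.6247 * 100 = 62.47%


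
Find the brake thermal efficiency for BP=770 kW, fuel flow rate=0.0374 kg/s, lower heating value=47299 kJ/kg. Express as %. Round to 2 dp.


eta_BTE = (BP / (mf * LHV)) * 100
Denominator = 0.0374 * 47299 = 1768.9826 kW
eta_BTE = (770 / 1768.9826) * 100 = 43.53%


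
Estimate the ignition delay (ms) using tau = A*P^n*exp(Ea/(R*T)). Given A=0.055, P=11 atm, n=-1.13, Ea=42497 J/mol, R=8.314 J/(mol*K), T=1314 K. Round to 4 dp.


tau = A * P^n * exp(Ea/(R*T))
P^n = 11^(-1.13) = 0.06656199
Ea/(R*T) = 42497/(8.314*1314) = 3.890029
exp(Ea/(R*T)) = 48.912326
tau = 0.055 * 0.06656199 * 48.912326 = 0.1791 ms


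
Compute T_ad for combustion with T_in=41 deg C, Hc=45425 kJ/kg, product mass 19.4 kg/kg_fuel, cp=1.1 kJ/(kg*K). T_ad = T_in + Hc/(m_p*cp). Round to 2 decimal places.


T_ad = T_in + Hc / (m_p * cp)
Denominator = 19.4 * 1.1 = 21.3400
Temperature rise = 45425 / 21.3400 = 2128.63 K
T_ad = 41 + 2128.63 = 2169.63 deg C


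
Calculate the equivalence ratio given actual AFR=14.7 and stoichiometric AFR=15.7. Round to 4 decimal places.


phi = AFR_stoich / AFR_actual
phi = 15.7 / 14.7 = 1.0680


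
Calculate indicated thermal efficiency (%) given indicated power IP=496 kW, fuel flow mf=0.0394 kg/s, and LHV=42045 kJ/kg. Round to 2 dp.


eta_ith = (IP / (mf * LHV)) * 100
Denominator = 0.0394 * 42045 = 1656.5730 kW
eta_ith = (496 / 1656.5730) * 100 = 29.94%


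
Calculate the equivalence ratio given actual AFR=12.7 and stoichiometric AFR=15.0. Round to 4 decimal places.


phi = AFR_stoich / AFR_actual
phi = 15.0 / 12.7 = 1.1811


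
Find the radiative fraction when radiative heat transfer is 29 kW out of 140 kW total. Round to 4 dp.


f_rad = Q_rad / Q_total
f_rad = 29 / 140 = 0.2071


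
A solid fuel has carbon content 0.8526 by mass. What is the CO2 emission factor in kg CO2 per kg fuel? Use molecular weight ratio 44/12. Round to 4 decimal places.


EF = C_frac * (M_CO2 / M_C)
EF = 0.8526 * (44/12)
EF = 0.8526 * 3.666667 = 3.1262 kg_CO2/kg_fuel


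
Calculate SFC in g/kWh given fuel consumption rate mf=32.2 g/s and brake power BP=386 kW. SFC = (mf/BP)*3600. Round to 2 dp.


SFC = (mf / BP) * 3600
Rate = 32.2 / 386 = 0.083420 g/(s*kW)
SFC = 0.083420 * 3600 = 300.31 g/kWh


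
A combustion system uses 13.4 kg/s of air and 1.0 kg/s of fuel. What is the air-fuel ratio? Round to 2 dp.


AFR = m_air / m_fuel
AFR = 13.4 / 1.0 = 13.40


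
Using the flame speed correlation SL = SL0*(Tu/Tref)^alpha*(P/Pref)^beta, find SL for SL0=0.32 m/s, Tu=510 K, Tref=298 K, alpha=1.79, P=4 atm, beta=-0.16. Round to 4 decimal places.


SL = SL0 * (Tu/Tref)^alpha * (P/Pref)^beta
T ratio = 510/298 = 1.71140940
(T ratio)^alpha = 1.71140940^1.79 = 2.616396
(P/Pref)^beta = 4^(-0.16) = 0.801070
SL = 0.32 * 2.616396 * 0.801070 = 0.6707 m/s


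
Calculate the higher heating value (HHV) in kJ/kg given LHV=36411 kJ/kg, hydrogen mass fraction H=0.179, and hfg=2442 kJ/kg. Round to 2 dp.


HHV = LHV + hfg * 9 * H
Water addition = 2442 * 9 * 0.179 = 3934.062 kJ/kg
HHV = 36411 + 3934.062 = 40345.06 kJ/kg


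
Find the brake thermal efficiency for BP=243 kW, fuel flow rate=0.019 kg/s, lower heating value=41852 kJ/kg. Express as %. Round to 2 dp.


eta_BTE = (BP / (mf * LHV)) * 100
Denominator = 0.019 * 41852 = 795.1880 kW
eta_BTE = (243 / 795.1880) * 100 = 30.56%


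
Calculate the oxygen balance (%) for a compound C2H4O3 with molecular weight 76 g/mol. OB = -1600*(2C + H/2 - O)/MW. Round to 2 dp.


OB = -1600 * (2C + H/2 - O) / MW
Inner = 2*2 + 4/2 - 3 = 3.00
OB = -1600 * 3.00 / 76 = -63.16%


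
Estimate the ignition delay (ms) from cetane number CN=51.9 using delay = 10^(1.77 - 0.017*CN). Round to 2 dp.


delay = 10^(1.77 - 0.017*CN)
Exponent = 1.77 - 0.017*51.9 = 0.8877
delay = 10^0.8877 = 7.72 ms


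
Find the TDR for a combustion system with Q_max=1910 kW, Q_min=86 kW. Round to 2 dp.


TDR = Q_max / Q_min
TDR = 1910 / 86 = 22.21


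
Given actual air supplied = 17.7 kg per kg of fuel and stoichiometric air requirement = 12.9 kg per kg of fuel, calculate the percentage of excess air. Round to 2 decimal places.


Excess air = actual - stoichiometric = 17.7 - 12.9 = 4.80 kg/kg fuel
Excess air % = (excess / stoich) * 100 = (4.80 / 12.9) * 100 = 37.21%


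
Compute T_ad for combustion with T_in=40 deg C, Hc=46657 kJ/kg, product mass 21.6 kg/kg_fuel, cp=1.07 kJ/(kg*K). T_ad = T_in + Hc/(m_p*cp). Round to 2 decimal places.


T_ad = T_in + Hc / (m_p * cp)
Denominator = 21.6 * 1.07 = 23.1120
Temperature rise = 46657 / 23.1120 = 2018.73 K
T_ad = 40 + 2018.73 = 2058.73 deg C


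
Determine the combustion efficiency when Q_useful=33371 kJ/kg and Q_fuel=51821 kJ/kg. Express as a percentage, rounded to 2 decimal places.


Efficiency = (Q_useful / Q_fuel) * 100
Efficiency = (33371 / 51821) * 100
Efficiency = 0.6440 * 100 = 64.40%


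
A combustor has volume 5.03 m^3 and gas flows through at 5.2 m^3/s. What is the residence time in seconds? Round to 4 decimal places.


tau = V / Q_flow
tau = 5.03 / 5.2 = 0.9673 s


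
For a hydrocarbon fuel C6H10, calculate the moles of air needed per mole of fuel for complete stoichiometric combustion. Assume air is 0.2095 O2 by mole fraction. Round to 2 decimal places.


Balanced combustion: C6H10 + 8.5 O2 -> 6 CO2 + 5 H2O
O2 needed = C + H/4 = 6 + 10/4 = 8.50 moles
Air moles = O2 / 0.2095 = 8.50 / 0.2095 = 40.57 moles air


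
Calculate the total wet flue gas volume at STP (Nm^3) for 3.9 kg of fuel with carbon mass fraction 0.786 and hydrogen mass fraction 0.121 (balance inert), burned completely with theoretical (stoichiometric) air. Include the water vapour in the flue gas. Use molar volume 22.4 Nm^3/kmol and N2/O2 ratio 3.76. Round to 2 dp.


Per kg fuel: CO2 = (C/12 kmol)*22.4 = (0.786/12)*22.4 = 1.46720 Nm^3
Per kg fuel: H2O = (H/2 kmol)*22.4 = (0.121/2)*22.4 = 1.35520 Nm^3
O2 needed per kg fuel = C/12 + H/4 = 0.786/12 + 0.121/4 = 0.09575000 kmol
Per kg fuel: N2 = O2*3.76*22.4 = 0.09575000*3.76*22.4 = 8.06445 Nm^3
Total per kg = 1.46720 + 1.35520 + 8.06445 = 10.88685 Nm^3
Total = 10.88685 * 3.9 = 42.46 Nm^3


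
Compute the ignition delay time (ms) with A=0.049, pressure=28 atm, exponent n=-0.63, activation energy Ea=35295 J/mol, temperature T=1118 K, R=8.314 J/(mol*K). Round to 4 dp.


tau = A * P^n * exp(Ea/(R*T))
P^n = 28^(-0.63) = 0.12254355
Ea/(R*T) = 35295/(8.314*1118) = 3.797182
exp(Ea/(R*T)) = 44.575374
tau = 0.049 * 0.12254355 * 44.575374 = 0.2677 ms


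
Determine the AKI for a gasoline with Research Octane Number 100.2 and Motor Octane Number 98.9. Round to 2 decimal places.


AKI = (RON + MON) / 2
AKI = (100.2 + 98.9) / 2
AKI = 199.1 / 2 = 99.55


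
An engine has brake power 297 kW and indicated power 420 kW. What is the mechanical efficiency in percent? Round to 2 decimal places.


eta_mech = (BP / IP) * 100
Ratio = 297 / 420 = 0.7071
eta_mech = 0.7071 * 100 = 70.71%


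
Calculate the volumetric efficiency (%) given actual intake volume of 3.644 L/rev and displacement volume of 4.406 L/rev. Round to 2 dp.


eta_v = (V_actual / V_disp) * 100
Ratio = 3.644 / 4.406 = 0.8271
eta_v = 0.8271 * 100 = 82.71%


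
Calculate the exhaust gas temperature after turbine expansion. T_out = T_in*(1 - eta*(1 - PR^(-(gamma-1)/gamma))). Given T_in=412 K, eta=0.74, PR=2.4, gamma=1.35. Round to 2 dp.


T_out = T_in * (1 - eta * (1 - PR^(-(gamma-1)/gamma)))
Exponent = -(1.35-1)/1.35 = -0.25925926
PR^exp = 2.4^(-0.25925926) = 0.79694200
Factor = 1 - 0.74*(1 - 0.79694200) = 0.84973708
T_out = 412 * 0.84973708 = 350.09 K


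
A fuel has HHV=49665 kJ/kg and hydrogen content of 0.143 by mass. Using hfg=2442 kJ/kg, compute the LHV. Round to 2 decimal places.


LHV = HHV - hfg * 9 * H
Water correction = 2442 * 9 * 0.143 = 3142.854 kJ/kg
LHV = 49665 - 3142.854 = 46522.15 kJ/kg


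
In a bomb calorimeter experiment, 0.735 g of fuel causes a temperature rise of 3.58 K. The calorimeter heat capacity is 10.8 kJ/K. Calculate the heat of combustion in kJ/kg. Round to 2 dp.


Hc = C_cal * delta_T / m_fuel
Q_released = 10.8 * 3.58 = 38.6640 kJ
m_fuel = 0.735 g = 0.735/1000 kg = 0.000735 kg
Hc = 38.6640 / 0.000735 = 52604.08 kJ/kg


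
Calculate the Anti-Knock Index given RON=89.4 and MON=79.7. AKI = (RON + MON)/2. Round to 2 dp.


AKI = (RON + MON) / 2
AKI = (89.4 + 79.7) / 2
AKI = 169.1 / 2 = 84.55


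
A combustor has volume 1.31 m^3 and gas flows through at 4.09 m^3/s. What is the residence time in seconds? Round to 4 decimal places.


tau = V / Q_flow
tau = 1.31 / 4.09 = 0.3203 s


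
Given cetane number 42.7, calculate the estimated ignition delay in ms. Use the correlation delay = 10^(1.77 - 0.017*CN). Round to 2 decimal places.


delay = 10^(1.77 - 0.017*CN)
Exponent = 1.77 - 0.017*42.7 = 1.0441
delay = 10^1.0441 = 11.07 ms


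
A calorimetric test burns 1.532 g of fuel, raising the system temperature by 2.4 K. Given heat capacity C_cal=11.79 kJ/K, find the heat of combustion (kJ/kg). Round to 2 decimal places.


Hc = C_cal * delta_T / m_fuel
Q_released = 11.79 * 2.4 = 28.2960 kJ
m_fuel = 1.532 g = 1.532/1000 kg = 0.001532 kg
Hc = 28.2960 / 0.001532 = 18469.97 kJ/kg


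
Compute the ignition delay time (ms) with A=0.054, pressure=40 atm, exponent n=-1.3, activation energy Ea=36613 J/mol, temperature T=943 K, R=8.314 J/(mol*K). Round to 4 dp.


tau = A * P^n * exp(Ea/(R*T))
P^n = 40^(-1.3) = 0.00826651
Ea/(R*T) = 36613/(8.314*943) = 4.669965
exp(Ea/(R*T)) = 106.693982
tau = 0.054 * 0.00826651 * 106.693982 = 0.0476 ms


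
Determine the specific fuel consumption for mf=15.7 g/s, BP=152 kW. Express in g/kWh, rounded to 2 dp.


SFC = (mf / BP) * 3600
Rate = 15.7 / 152 = 0.103289 g/(s*kW)
SFC = 0.103289 * 3600 = 371.84 g/kWh


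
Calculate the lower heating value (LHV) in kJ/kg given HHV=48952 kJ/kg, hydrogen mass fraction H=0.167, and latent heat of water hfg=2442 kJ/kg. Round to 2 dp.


LHV = HHV - hfg * 9 * H
Water correction = 2442 * 9 * 0.167 = 3670.326 kJ/kg
LHV = 48952 - 3670.326 = 45281.67 kJ/kg


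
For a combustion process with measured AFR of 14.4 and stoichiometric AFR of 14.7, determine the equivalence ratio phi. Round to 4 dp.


phi = AFR_stoich / AFR_actual
phi = 14.7 / 14.4 = 1.0208


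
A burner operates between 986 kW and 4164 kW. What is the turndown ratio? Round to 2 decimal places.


TDR = Q_max / Q_min
TDR = 4164 / 986 = 4.22


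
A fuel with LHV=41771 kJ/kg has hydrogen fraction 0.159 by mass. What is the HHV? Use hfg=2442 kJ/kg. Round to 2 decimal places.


HHV = LHV + hfg * 9 * H
Water addition = 2442 * 9 * 0.159 = 3494.502 kJ/kg
HHV = 41771 + 3494.502 = 45265.50 kJ/kg


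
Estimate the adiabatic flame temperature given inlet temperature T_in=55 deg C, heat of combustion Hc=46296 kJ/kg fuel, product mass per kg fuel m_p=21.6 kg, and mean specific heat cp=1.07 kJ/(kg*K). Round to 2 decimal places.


T_ad = T_in + Hc / (m_p * cp)
Denominator = 21.6 * 1.07 = 23.1120
Temperature rise = 46296 / 23.1120 = 2003.12 K
T_ad = 55 + 2003.12 = 2058.12 deg C


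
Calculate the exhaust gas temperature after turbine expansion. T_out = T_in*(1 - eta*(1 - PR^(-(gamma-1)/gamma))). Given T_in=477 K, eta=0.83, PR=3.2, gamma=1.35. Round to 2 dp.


T_out = T_in * (1 - eta * (1 - PR^(-(gamma-1)/gamma)))
Exponent = -(1.35-1)/1.35 = -0.25925926
PR^exp = 3.2^(-0.25925926) = 0.73966521
Factor = 1 - 0.83*(1 - 0.73966521) = 0.78392212
T_out = 477 * 0.78392212 = 373.93 K


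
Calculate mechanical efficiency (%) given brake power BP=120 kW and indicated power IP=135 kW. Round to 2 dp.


eta_mech = (BP / IP) * 100
Ratio = 120 / 135 = 0.8889
eta_mech = 0.8889 * 100 = 88.89%


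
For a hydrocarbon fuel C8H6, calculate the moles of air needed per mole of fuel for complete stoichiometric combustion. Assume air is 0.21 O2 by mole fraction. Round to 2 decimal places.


Balanced combustion: C8H6 + 9.5 O2 -> 8 CO2 + 3 H2O
O2 needed = C + H/4 = 8 + 6/4 = 9.50 moles
Air moles = O2 / 0.21 = 9.50 / 0.21 = 45.24 moles air


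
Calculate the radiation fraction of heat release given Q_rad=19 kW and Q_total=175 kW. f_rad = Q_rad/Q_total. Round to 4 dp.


f_rad = Q_rad / Q_total
f_rad = 19 / 175 = 0.1086


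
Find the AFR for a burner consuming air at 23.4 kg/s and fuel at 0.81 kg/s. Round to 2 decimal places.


AFR = m_air / m_fuel
AFR = 23.4 / 0.81 = 28.89


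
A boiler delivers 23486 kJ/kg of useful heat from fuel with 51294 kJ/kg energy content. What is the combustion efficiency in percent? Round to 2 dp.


Efficiency = (Q_useful / Q_fuel) * 100
Efficiency = (23486 / 51294) * 100
Efficiency = 0.4579 * 100 = 45.79%


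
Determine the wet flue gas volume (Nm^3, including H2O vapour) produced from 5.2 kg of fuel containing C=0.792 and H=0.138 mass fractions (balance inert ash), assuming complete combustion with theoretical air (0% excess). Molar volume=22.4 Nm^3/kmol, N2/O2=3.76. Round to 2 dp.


Per kg fuel: CO2 = (C/12 kmol)*22.4 = (0.792/12)*22.4 = 1.47840 Nm^3
Per kg fuel: H2O = (H/2 kmol)*22.4 = (0.138/2)*22.4 = 1.54560 Nm^3
O2 needed per kg fuel = C/12 + H/4 = 0.792/12 + 0.138/4 = 0.10050000 kmol
Per kg fuel: N2 = O2*3.76*22.4 = 0.10050000*3.76*22.4 = 8.46451 Nm^3
Total per kg = 1.47840 + 1.54560 + 8.46451 = 11.48851 Nm^3
Total = 11.48851 * 5.2 = 59.74 Nm^3


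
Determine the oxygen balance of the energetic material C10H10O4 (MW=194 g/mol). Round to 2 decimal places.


OB = -1600 * (2C + H/2 - O) / MW
Inner = 2*10 + 10/2 - 4 = 21.00
OB = -1600 * 21.00 / 194 = -173.20%


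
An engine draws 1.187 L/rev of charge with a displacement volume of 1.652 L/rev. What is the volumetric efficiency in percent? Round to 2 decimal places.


eta_v = (V_actual / V_disp) * 100
Ratio = 1.187 / 1.652 = 0.7185
eta_v = 0.7185 * 100 = 71.85%


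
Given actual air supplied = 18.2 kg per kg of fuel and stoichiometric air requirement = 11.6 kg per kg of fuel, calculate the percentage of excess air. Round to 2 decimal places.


Excess air = actual - stoichiometric = 18.2 - 11.6 = 6.60 kg/kg fuel
Excess air % = (excess / stoich) * 100 = (6.60 / 11.6) * 100 = 56.90%


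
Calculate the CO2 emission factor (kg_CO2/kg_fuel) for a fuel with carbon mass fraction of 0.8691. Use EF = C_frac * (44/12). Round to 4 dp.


EF = C_frac * (M_CO2 / M_C)
EF = 0.8691 * (44/12)
EF = 0.8691 * 3.666667 = 3.1867 kg_CO2/kg_fuel


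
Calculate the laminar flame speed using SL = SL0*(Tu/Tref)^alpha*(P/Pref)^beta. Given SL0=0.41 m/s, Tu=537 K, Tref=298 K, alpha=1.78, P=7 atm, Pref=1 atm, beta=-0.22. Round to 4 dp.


SL = SL0 * (Tu/Tref)^alpha * (P/Pref)^beta
T ratio = 537/298 = 1.80201342
(T ratio)^alpha = 1.80201342^1.78 = 2.852655
(P/Pref)^beta = 7^(-0.22) = 0.651746
SL = 0.41 * 2.852655 * 0.651746 = 0.7623 m/s


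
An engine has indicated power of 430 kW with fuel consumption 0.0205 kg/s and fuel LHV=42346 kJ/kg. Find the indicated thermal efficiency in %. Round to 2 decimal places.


eta_ith = (IP / (mf * LHV)) * 100
Denominator = 0.0205 * 42346 = 868.0930 kW
eta_ith = (430 / 868.0930) * 100 = 49.53%


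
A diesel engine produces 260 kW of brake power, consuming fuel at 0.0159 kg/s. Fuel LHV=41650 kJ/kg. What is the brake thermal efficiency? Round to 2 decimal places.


eta_BTE = (BP / (mf * LHV)) * 100
Denominator = 0.0159 * 41650 = 662.2350 kW
eta_BTE = (260 / 662.2350) * 100 = 39.26%


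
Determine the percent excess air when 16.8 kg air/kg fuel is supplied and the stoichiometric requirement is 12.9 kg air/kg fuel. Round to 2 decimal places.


Excess air = actual - stoichiometric = 16.8 - 12.9 = 3.90 kg/kg fuel
Excess air % = (excess / stoich) * 100 = (3.90 / 12.9) * 100 = 30.23%


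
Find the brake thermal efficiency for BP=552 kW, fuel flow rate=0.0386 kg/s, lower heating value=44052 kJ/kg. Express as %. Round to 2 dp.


eta_BTE = (BP / (mf * LHV)) * 100
Denominator = 0.0386 * 44052 = 1700.4072 kW
eta_BTE = (552 / 1700.4072) * 100 = 32.46%


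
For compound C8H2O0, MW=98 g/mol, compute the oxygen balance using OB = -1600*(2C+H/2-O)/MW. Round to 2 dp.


OB = -1600 * (2C + H/2 - O) / MW
Inner = 2*8 + 2/2 - 0 = 17.00
OB = -1600 * 17.00 / 98 = -277.55%


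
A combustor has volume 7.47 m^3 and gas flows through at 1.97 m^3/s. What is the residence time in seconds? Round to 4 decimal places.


tau = V / Q_flow
tau = 7.47 / 1.97 = 3.7919 s


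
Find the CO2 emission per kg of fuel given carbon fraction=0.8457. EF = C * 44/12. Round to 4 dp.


EF = C_frac * (M_CO2 / M_C)
EF = 0.8457 * (44/12)
EF = 0.8457 * 3.666667 = 3.1009 kg_CO2/kg_fuel


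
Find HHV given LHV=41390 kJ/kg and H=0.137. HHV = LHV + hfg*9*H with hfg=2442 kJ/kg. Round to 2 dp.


HHV = LHV + hfg * 9 * H
Water addition = 2442 * 9 * 0.137 = 3010.986 kJ/kg
HHV = 41390 + 3010.986 = 44400.99 kJ/kg


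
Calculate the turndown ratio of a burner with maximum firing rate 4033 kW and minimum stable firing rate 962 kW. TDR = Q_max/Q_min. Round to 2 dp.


TDR = Q_max / Q_min
TDR = 4033 / 962 = 4.19


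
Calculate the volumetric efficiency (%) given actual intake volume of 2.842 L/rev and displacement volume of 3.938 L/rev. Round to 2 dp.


eta_v = (V_actual / V_disp) * 100
Ratio = 2.842 / 3.938 = 0.7217
eta_v = 0.7217 * 100 = 72.17%


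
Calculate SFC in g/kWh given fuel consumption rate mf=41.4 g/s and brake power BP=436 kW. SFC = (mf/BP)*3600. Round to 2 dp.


SFC = (mf / BP) * 3600
Rate = 41.4 / 436 = 0.094954 g/(s*kW)
SFC = 0.094954 * 3600 = 341.83 g/kWh


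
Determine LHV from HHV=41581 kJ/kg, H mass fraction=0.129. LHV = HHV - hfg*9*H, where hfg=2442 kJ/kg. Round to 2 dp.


LHV = HHV - hfg * 9 * H
Water correction = 2442 * 9 * 0.129 = 2835.162 kJ/kg
LHV = 41581 - 2835.162 = 38745.84 kJ/kg


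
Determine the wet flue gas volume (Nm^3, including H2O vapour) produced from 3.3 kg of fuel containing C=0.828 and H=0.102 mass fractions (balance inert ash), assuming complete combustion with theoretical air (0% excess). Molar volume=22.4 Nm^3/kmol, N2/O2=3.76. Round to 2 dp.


Per kg fuel: CO2 = (C/12 kmol)*22.4 = (0.828/12)*22.4 = 1.54560 Nm^3
Per kg fuel: H2O = (H/2 kmol)*22.4 = (0.102/2)*22.4 = 1.14240 Nm^3
O2 needed per kg fuel = C/12 + H/4 = 0.828/12 + 0.102/4 = 0.09450000 kmol
Per kg fuel: N2 = O2*3.76*22.4 = 0.09450000*3.76*22.4 = 7.95917 Nm^3
Total per kg = 1.54560 + 1.14240 + 7.95917 = 10.64717 Nm^3
Total = 10.64717 * 3.3 = 35.14 Nm^3
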